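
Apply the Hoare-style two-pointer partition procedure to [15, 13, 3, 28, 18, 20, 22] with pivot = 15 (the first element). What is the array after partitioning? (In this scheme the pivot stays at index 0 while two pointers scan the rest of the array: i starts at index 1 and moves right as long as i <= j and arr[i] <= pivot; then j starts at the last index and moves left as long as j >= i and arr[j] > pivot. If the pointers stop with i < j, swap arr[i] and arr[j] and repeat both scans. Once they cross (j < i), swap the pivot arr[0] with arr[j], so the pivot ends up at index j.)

Hoare-style two-pointer partition with pivot = 15:

Initial array: [15, 13, 3, 28, 18, 20, 22]

Pointers start at i = 1, j = 6.
i ends at 3, j ends at 2: the pointers have crossed (j < i), so scanning stops.

Swap pivot arr[0] with arr[2] to place pivot at position 2: [3, 13, 15, 28, 18, 20, 22]
Pivot position: 2

After partitioning with pivot 15, the array becomes [3, 13, 15, 28, 18, 20, 22]. The pivot is placed at index 2. All elements to the left of the pivot are <= 15, and all elements to the right are > 15.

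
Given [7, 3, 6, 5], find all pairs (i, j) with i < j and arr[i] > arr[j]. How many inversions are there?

Finding inversions in [7, 3, 6, 5]:

(0, 1): arr[0]=7 > arr[1]=3
(0, 2): arr[0]=7 > arr[2]=6
(0, 3): arr[0]=7 > arr[3]=5
(2, 3): arr[2]=6 > arr[3]=5

Total inversions: 4

The array has 4 inversion(s): (0,1), (0,2), (0,3), (2,3). Each pair (i,j) satisfies i < j and arr[i] > arr[j].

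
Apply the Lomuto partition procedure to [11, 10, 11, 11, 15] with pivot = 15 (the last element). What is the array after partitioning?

Lomuto partition with pivot = 15:

Initial array: [11, 10, 11, 11, 15]

arr[0]=11 <= 15: swap with position 0, array becomes [11, 10, 11, 11, 15]
arr[1]=10 <= 15: swap with position 1, array becomes [11, 10, 11, 11, 15]
arr[2]=11 <= 15: swap with position 2, array becomes [11, 10, 11, 11, 15]
arr[3]=11 <= 15: swap with position 3, array becomes [11, 10, 11, 11, 15]

Place pivot at position 4: [11, 10, 11, 11, 15]
Pivot position: 4

After partitioning with pivot 15, the array becomes [11, 10, 11, 11, 15]. The pivot is placed at index 4. All elements to the left of the pivot are <= 15, and all elements to the right are > 15.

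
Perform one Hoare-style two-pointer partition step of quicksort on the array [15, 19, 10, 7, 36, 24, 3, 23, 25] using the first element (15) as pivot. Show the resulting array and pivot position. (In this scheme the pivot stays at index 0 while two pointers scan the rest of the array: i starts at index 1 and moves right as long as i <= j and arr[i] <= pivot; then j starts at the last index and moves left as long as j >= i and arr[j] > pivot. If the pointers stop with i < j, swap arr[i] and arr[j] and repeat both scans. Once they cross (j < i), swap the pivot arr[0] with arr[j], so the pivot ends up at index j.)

Hoare-style two-pointer partition with pivot = 15:

Initial array: [15, 19, 10, 7, 36, 24, 3, 23, 25]

Pointers start at i = 1, j = 8.
i stops at index 1 (arr[1]=19 > 15), j stops at index 6 (arr[6]=3 <= 15): swap arr[1] and arr[6], array becomes [15, 3, 10, 7, 36, 24, 19, 23, 25]
i ends at 4, j ends at 3: the pointers have crossed (j < i), so scanning stops.

Swap pivot arr[0] with arr[3] to place pivot at position 3: [7, 3, 10, 15, 36, 24, 19, 23, 25]
Pivot position: 3

After partitioning with pivot 15, the array becomes [7, 3, 10, 15, 36, 24, 19, 23, 25]. The pivot is placed at index 3. All elements to the left of the pivot are <= 15, and all elements to the right are > 15.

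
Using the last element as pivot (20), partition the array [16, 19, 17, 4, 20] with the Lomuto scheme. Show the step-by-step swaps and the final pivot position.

Lomuto partition with pivot = 20:

Initial array: [16, 19, 17, 4, 20]

arr[0]=16 <= 20: swap with position 0, array becomes [16, 19, 17, 4, 20]
arr[1]=19 <= 20: swap with position 1, array becomes [16, 19, 17, 4, 20]
arr[2]=17 <= 20: swap with position 2, array becomes [16, 19, 17, 4, 20]
arr[3]=4 <= 20: swap with position 3, array becomes [16, 19, 17, 4, 20]

Place pivot at position 4: [16, 19, 17, 4, 20]
Pivot position: 4

After partitioning with pivot 20, the array becomes [16, 19, 17, 4, 20]. The pivot is placed at index 4. All elements to the left of the pivot are <= 20, and all elements to the right are > 20.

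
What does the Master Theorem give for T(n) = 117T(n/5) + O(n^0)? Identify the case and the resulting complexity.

Master Theorem for T(n) = 117T(n/5) + O(n^0):

a = 117, b = 5, c = 0
log_b(a) = log_5(117) = 2.9589

Case 1: c = 0 < log_5(117) = 2.9589
T(n) = O(n^(log_5 117))

For T(n) = 117T(n/5) + O(n^0): log_5(117) = 2.9589. This is Case 1 of the Master Theorem (c < log_b(a), work dominated by leaves), giving O(n^(log_5 117)).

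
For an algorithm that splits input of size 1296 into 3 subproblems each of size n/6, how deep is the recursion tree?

For divide and conquer with division factor 6:

Problem sizes at each level:
Level 0: 1296
Level 1: 216
Level 2: 36
Level 3: 6
Level 4: 1

The root is level 0 and the size-1 base case is level 4 (the tree spans levels 0 through 4, i.e. 5 levels counting the root), so the depth is the number of divisions: log_6(1296) = 4

The recursion tree depth is log_6(1296) = 4. At each level, the problem size is divided by 6, so it takes 4 divisions to reduce to a base case of size 1. The algorithm makes 3 recursive calls at each level.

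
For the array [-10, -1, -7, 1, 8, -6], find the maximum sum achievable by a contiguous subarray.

Using Kadane's algorithm on [-10, -1, -7, 1, 8, -6]:

Scanning through the array:
Position 1 (value -1): max_ending_here = -1, max_so_far = -1
Position 2 (value -7): max_ending_here = -7, max_so_far = -1
Position 3 (value 1): max_ending_here = 1, max_so_far = 1
Position 4 (value 8): max_ending_here = 9, max_so_far = 9
Position 5 (value -6): max_ending_here = 3, max_so_far = 9

Maximum subarray: [1, 8]
Maximum sum: 9

The maximum subarray is [1, 8] with sum 9. This subarray runs from index 3 to index 4.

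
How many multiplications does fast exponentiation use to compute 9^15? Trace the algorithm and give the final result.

Computing 9^15 by squaring (build up from 9^1; each line after the first costs one multiplication):

9^1 = 9
9^2 = (9^1)^2 = 9^2 = 81
9^3 = 9 * 9^2 = 9 * 81 = 729
9^6 = (9^3)^2 = 729^2 = 531441
9^7 = 9 * 9^6 = 9 * 531441 = 4782969
9^14 = (9^7)^2 = 4782969^2 = 22876792454961
9^15 = 9 * 9^14 = 9 * 22876792454961 = 205891132094649

Result: 205891132094649
Multiplications needed: 6 (6 lines after 9^1)

9^15 = 205891132094649. Using exponentiation by squaring, this requires 6 multiplications. The key idea: if the exponent is even, square the half-power; if odd, multiply by the base once.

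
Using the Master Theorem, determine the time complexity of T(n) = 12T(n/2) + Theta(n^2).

Master Theorem for T(n) = 12T(n/2) + O(n^2):

a = 12, b = 2, c = 2
log_b(a) = log_2(12) = 3.5850

Case 1: c = 2 < log_2(12) = 3.5850
T(n) = O(n^(log_2 12))

For T(n) = 12T(n/2) + O(n^2): log_2(12) = 3.5850. This is Case 1 of the Master Theorem (c < log_b(a), work dominated by leaves), giving O(n^(log_2 12)).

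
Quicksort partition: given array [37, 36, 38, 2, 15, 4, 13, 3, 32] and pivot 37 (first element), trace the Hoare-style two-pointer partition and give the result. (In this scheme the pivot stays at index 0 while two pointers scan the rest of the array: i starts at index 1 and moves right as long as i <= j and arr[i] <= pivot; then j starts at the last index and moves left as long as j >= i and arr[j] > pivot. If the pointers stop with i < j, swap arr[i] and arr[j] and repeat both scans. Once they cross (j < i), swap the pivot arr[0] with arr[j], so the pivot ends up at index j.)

Hoare-style two-pointer partition with pivot = 37:

Initial array: [37, 36, 38, 2, 15, 4, 13, 3, 32]

Pointers start at i = 1, j = 8.
i stops at index 2 (arr[2]=38 > 37), j stops at index 8 (arr[8]=32 <= 37): swap arr[2] and arr[8], array becomes [37, 36, 32, 2, 15, 4, 13, 3, 38]
i ends at 8, j ends at 7: the pointers have crossed (j < i), so scanning stops.

Swap pivot arr[0] with arr[7] to place pivot at position 7: [3, 36, 32, 2, 15, 4, 13, 37, 38]
Pivot position: 7

After partitioning with pivot 37, the array becomes [3, 36, 32, 2, 15, 4, 13, 37, 38]. The pivot is placed at index 7. All elements to the left of the pivot are <= 37, and all elements to the right are > 37.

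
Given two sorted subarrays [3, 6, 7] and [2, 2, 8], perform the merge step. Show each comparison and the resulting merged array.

Merging process:

Compare 3 vs 2: take 2 from right. Merged: [2]
Compare 3 vs 2: take 2 from right. Merged: [2, 2]
Compare 3 vs 8: take 3 from left. Merged: [2, 2, 3]
Compare 6 vs 8: take 6 from left. Merged: [2, 2, 3, 6]
Compare 7 vs 8: take 7 from left. Merged: [2, 2, 3, 6, 7]
Append remaining from right: [8]. Merged: [2, 2, 3, 6, 7, 8]

Final merged array: [2, 2, 3, 6, 7, 8]
Total comparisons: 5

The merged array is [2, 2, 3, 6, 7, 8], requiring 5 comparisons. The merge step runs in O(n) time where n is the total number of elements.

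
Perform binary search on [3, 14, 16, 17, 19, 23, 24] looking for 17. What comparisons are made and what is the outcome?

Binary search for 17 in [3, 14, 16, 17, 19, 23, 24]:

lo=0, hi=6, mid=3, arr[mid]=17 -> Found target at index 3!

Binary search finds 17 at index 3 after 1 comparisons. The search repeatedly halves the search space by comparing with the middle element.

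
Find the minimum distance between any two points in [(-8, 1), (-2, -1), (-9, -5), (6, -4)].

Computing all pairwise distances among 4 points:

d((-8, 1), (-2, -1)) = 6.3246
d((-8, 1), (-9, -5)) = 6.0828 <-- minimum
d((-8, 1), (6, -4)) = 14.8661
d((-2, -1), (-9, -5)) = 8.0623
d((-2, -1), (6, -4)) = 8.544
d((-9, -5), (6, -4)) = 15.0333

Closest pair: (-8, 1) and (-9, -5) with distance 6.0828

The closest pair is (-8, 1) and (-9, -5) with Euclidean distance 6.0828. For 4 points, brute-force pairwise comparison is shown above. For large n, the divide-and-conquer algorithm (sort by x, recurse on halves, check the dividing strip) achieves O(n log n).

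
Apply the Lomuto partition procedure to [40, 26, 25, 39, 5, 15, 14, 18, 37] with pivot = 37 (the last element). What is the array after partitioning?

Lomuto partition with pivot = 37:

Initial array: [40, 26, 25, 39, 5, 15, 14, 18, 37]

arr[0]=40 > 37: no swap
arr[1]=26 <= 37: swap with position 0, array becomes [26, 40, 25, 39, 5, 15, 14, 18, 37]
arr[2]=25 <= 37: swap with position 1, array becomes [26, 25, 40, 39, 5, 15, 14, 18, 37]
arr[3]=39 > 37: no swap
arr[4]=5 <= 37: swap with position 2, array becomes [26, 25, 5, 39, 40, 15, 14, 18, 37]
arr[5]=15 <= 37: swap with position 3, array becomes [26, 25, 5, 15, 40, 39, 14, 18, 37]
arr[6]=14 <= 37: swap with position 4, array becomes [26, 25, 5, 15, 14, 39, 40, 18, 37]
arr[7]=18 <= 37: swap with position 5, array becomes [26, 25, 5, 15, 14, 18, 40, 39, 37]

Place pivot at position 6: [26, 25, 5, 15, 14, 18, 37, 39, 40]
Pivot position: 6

After partitioning with pivot 37, the array becomes [26, 25, 5, 15, 14, 18, 37, 39, 40]. The pivot is placed at index 6. All elements to the left of the pivot are <= 37, and all elements to the right are > 37.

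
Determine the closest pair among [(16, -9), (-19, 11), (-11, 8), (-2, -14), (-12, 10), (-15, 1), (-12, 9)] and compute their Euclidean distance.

Computing all pairwise distances among 7 points:

d((16, -9), (-19, 11)) = 40.3113
d((16, -9), (-11, 8)) = 31.9061
d((16, -9), (-2, -14)) = 18.6815
d((16, -9), (-12, 10)) = 33.8378
d((16, -9), (-15, 1)) = 32.573
d((16, -9), (-12, 9)) = 33.2866
d((-19, 11), (-11, 8)) = 8.544
d((-19, 11), (-2, -14)) = 30.2324
d((-19, 11), (-12, 10)) = 7.0711
d((-19, 11), (-15, 1)) = 10.7703
d((-19, 11), (-12, 9)) = 7.2801
d((-11, 8), (-2, -14)) = 23.7697
d((-11, 8), (-12, 10)) = 2.2361
d((-11, 8), (-15, 1)) = 8.0623
d((-11, 8), (-12, 9)) = 1.4142
d((-2, -14), (-12, 10)) = 26.0
d((-2, -14), (-15, 1)) = 19.8494
d((-2, -14), (-12, 9)) = 25.0799
d((-12, 10), (-15, 1)) = 9.4868
d((-12, 10), (-12, 9)) = 1.0 <-- minimum
d((-15, 1), (-12, 9)) = 8.544

Closest pair: (-12, 10) and (-12, 9) with distance 1.0

The closest pair is (-12, 10) and (-12, 9) with Euclidean distance 1.0. For 7 points, brute-force pairwise comparison is shown above. For large n, the divide-and-conquer algorithm (sort by x, recurse on halves, check the dividing strip) achieves O(n log n).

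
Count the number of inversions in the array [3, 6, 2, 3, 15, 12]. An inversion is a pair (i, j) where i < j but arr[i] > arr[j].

Finding inversions in [3, 6, 2, 3, 15, 12]:

(0, 2): arr[0]=3 > arr[2]=2
(1, 2): arr[1]=6 > arr[2]=2
(1, 3): arr[1]=6 > arr[3]=3
(4, 5): arr[4]=15 > arr[5]=12

Total inversions: 4

The array has 4 inversion(s): (0,2), (1,2), (1,3), (4,5). Each pair (i,j) satisfies i < j and arr[i] > arr[j].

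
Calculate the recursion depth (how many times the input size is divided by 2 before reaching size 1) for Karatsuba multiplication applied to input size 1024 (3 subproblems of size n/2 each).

For divide and conquer with division factor 2:

Problem sizes at each level:
Level 0: 1024
Level 1: 512
Level 2: 256
Level 3: 128
Level 4: 64
Level 5: 32
Level 6: 16
Level 7: 8
Level 8: 4
Level 9: 2
Level 10: 1

The root is level 0 and the size-1 base case is level 10 (the tree spans levels 0 through 10, i.e. 11 levels counting the root), so the depth is the number of divisions: log_2(1024) = 10

The recursion tree depth is log_2(1024) = 10. At each level, the problem size is divided by 2, so it takes 10 divisions to reduce to a base case of size 1. The algorithm makes 3 recursive calls at each level.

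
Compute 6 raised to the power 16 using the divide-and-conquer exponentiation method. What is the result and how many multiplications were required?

Computing 6^16 by squaring (build up from 6^1; each line after the first costs one multiplication):

6^1 = 6
6^2 = (6^1)^2 = 6^2 = 36
6^4 = (6^2)^2 = 36^2 = 1296
6^8 = (6^4)^2 = 1296^2 = 1679616
6^16 = (6^8)^2 = 1679616^2 = 2821109907456

Result: 2821109907456
Multiplications needed: 4 (4 lines after 6^1)

6^16 = 2821109907456. Using exponentiation by squaring, this requires 4 multiplications. The key idea: if the exponent is even, square the half-power; if odd, multiply by the base once.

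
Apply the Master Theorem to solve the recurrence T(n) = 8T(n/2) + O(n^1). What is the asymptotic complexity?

Master Theorem for T(n) = 8T(n/2) + O(n^1):

a = 8, b = 2, c = 1
log_b(a) = log_2(8) = 3.0000

Case 1: c = 1 < log_2(8) = 3.0000
T(n) = O(n^(log_2 8)) = O(n^3)

For T(n) = 8T(n/2) + O(n^1): log_2(8) = 3.0000. This is Case 1 of the Master Theorem (c < log_b(a), work dominated by leaves), giving O(n^3).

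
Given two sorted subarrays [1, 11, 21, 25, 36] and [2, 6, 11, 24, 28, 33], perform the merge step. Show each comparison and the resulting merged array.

Merging process:

Compare 1 vs 2: take 1 from left. Merged: [1]
Compare 11 vs 2: take 2 from right. Merged: [1, 2]
Compare 11 vs 6: take 6 from right. Merged: [1, 2, 6]
Compare 11 vs 11: take 11 from left. Merged: [1, 2, 6, 11]
Compare 21 vs 11: take 11 from right. Merged: [1, 2, 6, 11, 11]
Compare 21 vs 24: take 21 from left. Merged: [1, 2, 6, 11, 11, 21]
Compare 25 vs 24: take 24 from right. Merged: [1, 2, 6, 11, 11, 21, 24]
Compare 25 vs 28: take 25 from left. Merged: [1, 2, 6, 11, 11, 21, 24, 25]
Compare 36 vs 28: take 28 from right. Merged: [1, 2, 6, 11, 11, 21, 24, 25, 28]
Compare 36 vs 33: take 33 from right. Merged: [1, 2, 6, 11, 11, 21, 24, 25, 28, 33]
Append remaining from left: [36]. Merged: [1, 2, 6, 11, 11, 21, 24, 25, 28, 33, 36]

Final merged array: [1, 2, 6, 11, 11, 21, 24, 25, 28, 33, 36]
Total comparisons: 10

The merged array is [1, 2, 6, 11, 11, 21, 24, 25, 28, 33, 36], requiring 10 comparisons. The merge step runs in O(n) time where n is the total number of elements.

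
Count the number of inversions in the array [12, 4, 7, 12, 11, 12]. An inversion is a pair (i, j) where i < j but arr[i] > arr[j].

Finding inversions in [12, 4, 7, 12, 11, 12]:

(0, 1): arr[0]=12 > arr[1]=4
(0, 2): arr[0]=12 > arr[2]=7
(0, 4): arr[0]=12 > arr[4]=11
(3, 4): arr[3]=12 > arr[4]=11

Total inversions: 4

The array has 4 inversion(s): (0,1), (0,2), (0,4), (3,4). Each pair (i,j) satisfies i < j and arr[i] > arr[j].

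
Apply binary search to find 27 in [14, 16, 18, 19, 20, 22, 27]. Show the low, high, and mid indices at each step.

Binary search for 27 in [14, 16, 18, 19, 20, 22, 27]:

lo=0, hi=6, mid=3, arr[mid]=19 -> 19 < 27, search right half
lo=4, hi=6, mid=5, arr[mid]=22 -> 22 < 27, search right half
lo=6, hi=6, mid=6, arr[mid]=27 -> Found target at index 6!

Binary search finds 27 at index 6 after 3 comparisons. The search repeatedly halves the search space by comparing with the middle element.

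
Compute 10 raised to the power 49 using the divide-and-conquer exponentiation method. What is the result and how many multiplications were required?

Computing 10^49 by squaring (build up from 10^1; each line after the first costs one multiplication):

10^1 = 10
10^2 = (10^1)^2 = 10^2 = 100
10^3 = 10 * 10^2 = 10 * 100 = 1000
10^6 = (10^3)^2 = 1000^2 = 1000000
10^12 = (10^6)^2 = 1000000^2 = 1000000000000
10^24 = (10^12)^2 = 1000000000000^2 = 1000000000000000000000000
10^48 = (10^24)^2 = 1000000000000000000000000^2 = 1000000000000000000000000000000000000000000000000
10^49 = 10 * 10^48 = 10 * 1000000000000000000000000000000000000000000000000 = 10000000000000000000000000000000000000000000000000

Result: 10000000000000000000000000000000000000000000000000
Multiplications needed: 7 (7 lines after 10^1)

10^49 = 10000000000000000000000000000000000000000000000000. Using exponentiation by squaring, this requires 7 multiplications. The key idea: if the exponent is even, square the half-power; if odd, multiply by the base once.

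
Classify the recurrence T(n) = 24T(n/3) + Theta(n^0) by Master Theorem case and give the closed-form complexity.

Master Theorem for T(n) = 24T(n/3) + O(n^0):

a = 24, b = 3, c = 0
log_b(a) = log_3(24) = 2.8928

Case 1: c = 0 < log_3(24) = 2.8928
T(n) = O(n^(log_3 24))

For T(n) = 24T(n/3) + O(n^0): log_3(24) = 2.8928. This is Case 1 of the Master Theorem (c < log_b(a), work dominated by leaves), giving O(n^(log_3 24)).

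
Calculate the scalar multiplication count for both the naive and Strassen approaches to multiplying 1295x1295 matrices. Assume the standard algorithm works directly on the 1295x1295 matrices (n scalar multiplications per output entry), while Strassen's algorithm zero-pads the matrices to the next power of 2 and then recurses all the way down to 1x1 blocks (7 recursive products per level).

Matrix multiplication for 1295x1295 matrices:

Strassen's algorithm requires power-of-2 dimensions. Pad 1295x1295 to 2048x2048 (next power of 2).

Standard algorithm: 1295^3 = 2171747375 multiplications
Strassen's algorithm: 7^(log2(2048)) = 7^11 = 1977326743 multiplications
Savings: 2171747375 - 1977326743 = 194420632 multiplications

Standard: 2171747375 multiplications (1295^3). Strassen: 1977326743 multiplications (7^11, after padding to 2048x2048). Strassen reduces 8 recursive multiplications to 7 at each level.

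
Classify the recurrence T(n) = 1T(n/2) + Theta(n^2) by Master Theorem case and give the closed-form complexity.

Master Theorem for T(n) = 1T(n/2) + O(n^2):

a = 1, b = 2, c = 2
log_b(a) = log_2(1) = 0.0000

Case 3: c = 2 > log_2(1) = 0.0000
T(n) = O(n^2) = O(n^2)

For T(n) = 1T(n/2) + O(n^2): log_2(1) = 0.0000. This is Case 3 of the Master Theorem (c > log_b(a), work dominated by root), giving O(n^2).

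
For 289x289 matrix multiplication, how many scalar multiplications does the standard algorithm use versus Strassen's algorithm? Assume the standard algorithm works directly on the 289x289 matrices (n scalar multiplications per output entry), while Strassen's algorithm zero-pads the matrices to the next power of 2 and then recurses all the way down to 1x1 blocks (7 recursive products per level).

Matrix multiplication for 289x289 matrices:

Strassen's algorithm requires power-of-2 dimensions. Pad 289x289 to 512x512 (next power of 2).

Standard algorithm: 289^3 = 24137569 multiplications
Strassen's algorithm: 7^(log2(512)) = 7^9 = 40353607 multiplications
Difference: 24137569 - 40353607 = -16216038 (Strassen uses MORE here due to padding overhead — for small or just-over-power-of-2 n, padding can outweigh the per-level savings)

Standard: 24137569 multiplications (289^3). Strassen: 40353607 multiplications (7^9, after padding to 512x512). Strassen reduces 8 recursive multiplications to 7 at each level.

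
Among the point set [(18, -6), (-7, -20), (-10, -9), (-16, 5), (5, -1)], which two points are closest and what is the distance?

Computing all pairwise distances among 5 points:

d((18, -6), (-7, -20)) = 28.6531
d((18, -6), (-10, -9)) = 28.1603
d((18, -6), (-16, 5)) = 35.7351
d((18, -6), (5, -1)) = 13.9284
d((-7, -20), (-10, -9)) = 11.4018 <-- minimum
d((-7, -20), (-16, 5)) = 26.5707
d((-7, -20), (5, -1)) = 22.4722
d((-10, -9), (-16, 5)) = 15.2315
d((-10, -9), (5, -1)) = 17.0
d((-16, 5), (5, -1)) = 21.8403

Closest pair: (-7, -20) and (-10, -9) with distance 11.4018

The closest pair is (-7, -20) and (-10, -9) with Euclidean distance 11.4018. For 5 points, brute-force pairwise comparison is shown above. For large n, the divide-and-conquer algorithm (sort by x, recurse on halves, check the dividing strip) achieves O(n log n).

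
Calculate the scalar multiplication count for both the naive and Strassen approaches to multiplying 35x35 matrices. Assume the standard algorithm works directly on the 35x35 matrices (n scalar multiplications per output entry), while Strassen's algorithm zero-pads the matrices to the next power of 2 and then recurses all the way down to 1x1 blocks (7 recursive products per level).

Matrix multiplication for 35x35 matrices:

Strassen's algorithm requires power-of-2 dimensions. Pad 35x35 to 64x64 (next power of 2).

Standard algorithm: 35^3 = 42875 multiplications
Strassen's algorithm: 7^(log2(64)) = 7^6 = 117649 multiplications
Difference: 42875 - 117649 = -74774 (Strassen uses MORE here due to padding overhead — for small or just-over-power-of-2 n, padding can outweigh the per-level savings)

Standard: 42875 multiplications (35^3). Strassen: 117649 multiplications (7^6, after padding to 64x64). Strassen reduces 8 recursive multiplications to 7 at each level.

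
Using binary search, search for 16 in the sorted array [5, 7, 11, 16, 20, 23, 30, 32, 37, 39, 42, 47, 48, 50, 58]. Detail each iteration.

Binary search for 16 in [5, 7, 11, 16, 20, 23, 30, 32, 37, 39, 42, 47, 48, 50, 58]:

lo=0, hi=14, mid=7, arr[mid]=32 -> 32 > 16, search left half
lo=0, hi=6, mid=3, arr[mid]=16 -> Found target at index 3!

Binary search finds 16 at index 3 after 2 comparisons. The search repeatedly halves the search space by comparing with the middle element.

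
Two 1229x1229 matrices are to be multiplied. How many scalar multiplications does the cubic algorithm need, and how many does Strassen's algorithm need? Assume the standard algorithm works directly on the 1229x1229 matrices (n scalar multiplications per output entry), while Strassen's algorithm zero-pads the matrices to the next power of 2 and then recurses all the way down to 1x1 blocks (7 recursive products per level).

Matrix multiplication for 1229x1229 matrices:

Strassen's algorithm requires power-of-2 dimensions. Pad 1229x1229 to 2048x2048 (next power of 2).

Standard algorithm: 1229^3 = 1856331989 multiplications
Strassen's algorithm: 7^(log2(2048)) = 7^11 = 1977326743 multiplications
Difference: 1856331989 - 1977326743 = -120994754 (Strassen uses MORE here due to padding overhead — for small or just-over-power-of-2 n, padding can outweigh the per-level savings)

Standard: 1856331989 multiplications (1229^3). Strassen: 1977326743 multiplications (7^11, after padding to 2048x2048). Strassen reduces 8 recursive multiplications to 7 at each level.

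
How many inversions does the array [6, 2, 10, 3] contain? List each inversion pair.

Finding inversions in [6, 2, 10, 3]:

(0, 1): arr[0]=6 > arr[1]=2
(0, 3): arr[0]=6 > arr[3]=3
(2, 3): arr[2]=10 > arr[3]=3

Total inversions: 3

The array has 3 inversion(s): (0,1), (0,3), (2,3). Each pair (i,j) satisfies i < j and arr[i] > arr[j].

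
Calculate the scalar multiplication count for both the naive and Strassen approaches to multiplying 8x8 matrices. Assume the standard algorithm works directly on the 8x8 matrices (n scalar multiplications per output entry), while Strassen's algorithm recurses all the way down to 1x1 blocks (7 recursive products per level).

Matrix multiplication for 8x8 matrices:

Standard algorithm: 8^3 = 512 multiplications
Strassen's algorithm: 7^(log2(8)) = 7^3 = 343 multiplications
Savings: 512 - 343 = 169 multiplications

Standard: 512 multiplications (8^3). Strassen: 343 multiplications (7^3). Strassen reduces 8 recursive multiplications to 7 at each level.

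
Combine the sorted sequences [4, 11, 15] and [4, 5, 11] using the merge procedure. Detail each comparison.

Merging process:

Compare 4 vs 4: take 4 from left. Merged: [4]
Compare 11 vs 4: take 4 from right. Merged: [4, 4]
Compare 11 vs 5: take 5 from right. Merged: [4, 4, 5]
Compare 11 vs 11: take 11 from left. Merged: [4, 4, 5, 11]
Compare 15 vs 11: take 11 from right. Merged: [4, 4, 5, 11, 11]
Append remaining from left: [15]. Merged: [4, 4, 5, 11, 11, 15]

Final merged array: [4, 4, 5, 11, 11, 15]
Total comparisons: 5

The merged array is [4, 4, 5, 11, 11, 15], requiring 5 comparisons. The merge step runs in O(n) time where n is the total number of elements.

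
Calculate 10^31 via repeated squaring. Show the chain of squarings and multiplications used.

Computing 10^31 by squaring (build up from 10^1; each line after the first costs one multiplication):

10^1 = 10
10^2 = (10^1)^2 = 10^2 = 100
10^3 = 10 * 10^2 = 10 * 100 = 1000
10^6 = (10^3)^2 = 1000^2 = 1000000
10^7 = 10 * 10^6 = 10 * 1000000 = 10000000
10^14 = (10^7)^2 = 10000000^2 = 100000000000000
10^15 = 10 * 10^14 = 10 * 100000000000000 = 1000000000000000
10^30 = (10^15)^2 = 1000000000000000^2 = 1000000000000000000000000000000
10^31 = 10 * 10^30 = 10 * 1000000000000000000000000000000 = 10000000000000000000000000000000

Result: 10000000000000000000000000000000
Multiplications needed: 8 (8 lines after 10^1)

10^31 = 10000000000000000000000000000000. Using exponentiation by squaring, this requires 8 multiplications. The key idea: if the exponent is even, square the half-power; if odd, multiply by the base once.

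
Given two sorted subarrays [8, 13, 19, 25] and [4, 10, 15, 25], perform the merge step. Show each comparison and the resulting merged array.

Merging process:

Compare 8 vs 4: take 4 from right. Merged: [4]
Compare 8 vs 10: take 8 from left. Merged: [4, 8]
Compare 13 vs 10: take 10 from right. Merged: [4, 8, 10]
Compare 13 vs 15: take 13 from left. Merged: [4, 8, 10, 13]
Compare 19 vs 15: take 15 from right. Merged: [4, 8, 10, 13, 15]
Compare 19 vs 25: take 19 from left. Merged: [4, 8, 10, 13, 15, 19]
Compare 25 vs 25: take 25 from left. Merged: [4, 8, 10, 13, 15, 19, 25]
Append remaining from right: [25]. Merged: [4, 8, 10, 13, 15, 19, 25, 25]

Final merged array: [4, 8, 10, 13, 15, 19, 25, 25]
Total comparisons: 7

The merged array is [4, 8, 10, 13, 15, 19, 25, 25], requiring 7 comparisons. The merge step runs in O(n) time where n is the total number of elements.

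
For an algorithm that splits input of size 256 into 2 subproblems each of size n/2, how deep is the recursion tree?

For divide and conquer with division factor 2:

Problem sizes at each level:
Level 0: 256
Level 1: 128
Level 2: 64
Level 3: 32
Level 4: 16
Level 5: 8
Level 6: 4
Level 7: 2
Level 8: 1

The root is level 0 and the size-1 base case is level 8 (the tree spans levels 0 through 8, i.e. 9 levels counting the root), so the depth is the number of divisions: log_2(256) = 8

The recursion tree depth is log_2(256) = 8. At each level, the problem size is divided by 2, so it takes 8 divisions to reduce to a base case of size 1. The algorithm makes 2 recursive calls at each level.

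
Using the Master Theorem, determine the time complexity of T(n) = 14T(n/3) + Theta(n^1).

Master Theorem for T(n) = 14T(n/3) + O(n^1):

a = 14, b = 3, c = 1
log_b(a) = log_3(14) = 2.4022

Case 1: c = 1 < log_3(14) = 2.4022
T(n) = O(n^(log_3 14))

For T(n) = 14T(n/3) + O(n^1): log_3(14) = 2.4022. This is Case 1 of the Master Theorem (c < log_b(a), work dominated by leaves), giving O(n^(log_3 14)).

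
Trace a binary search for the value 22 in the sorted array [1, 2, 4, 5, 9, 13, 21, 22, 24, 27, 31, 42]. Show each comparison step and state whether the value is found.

Binary search for 22 in [1, 2, 4, 5, 9, 13, 21, 22, 24, 27, 31, 42]:

lo=0, hi=11, mid=5, arr[mid]=13 -> 13 < 22, search right half
lo=6, hi=11, mid=8, arr[mid]=24 -> 24 > 22, search left half
lo=6, hi=7, mid=6, arr[mid]=21 -> 21 < 22, search right half
lo=7, hi=7, mid=7, arr[mid]=22 -> Found target at index 7!

Binary search finds 22 at index 7 after 4 comparisons. The search repeatedly halves the search space by comparing with the middle element.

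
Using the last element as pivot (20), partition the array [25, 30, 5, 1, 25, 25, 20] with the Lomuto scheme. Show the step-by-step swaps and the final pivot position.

Lomuto partition with pivot = 20:

Initial array: [25, 30, 5, 1, 25, 25, 20]

arr[0]=25 > 20: no swap
arr[1]=30 > 20: no swap
arr[2]=5 <= 20: swap with position 0, array becomes [5, 30, 25, 1, 25, 25, 20]
arr[3]=1 <= 20: swap with position 1, array becomes [5, 1, 25, 30, 25, 25, 20]
arr[4]=25 > 20: no swap
arr[5]=25 > 20: no swap

Place pivot at position 2: [5, 1, 20, 30, 25, 25, 25]
Pivot position: 2

After partitioning with pivot 20, the array becomes [5, 1, 20, 30, 25, 25, 25]. The pivot is placed at index 2. All elements to the left of the pivot are <= 20, and all elements to the right are > 20.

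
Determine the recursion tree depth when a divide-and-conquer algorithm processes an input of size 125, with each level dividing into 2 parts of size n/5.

For divide and conquer with division factor 5:

Problem sizes at each level:
Level 0: 125
Level 1: 25
Level 2: 5
Level 3: 1

The root is level 0 and the size-1 base case is level 3 (the tree spans levels 0 through 3, i.e. 4 levels counting the root), so the depth is the number of divisions: log_5(125) = 3

The recursion tree depth is log_5(125) = 3. At each level, the problem size is divided by 5, so it takes 3 divisions to reduce to a base case of size 1. The algorithm makes 2 recursive calls at each level.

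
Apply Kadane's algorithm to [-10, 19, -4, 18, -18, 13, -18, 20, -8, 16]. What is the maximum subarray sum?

Using Kadane's algorithm on [-10, 19, -4, 18, -18, 13, -18, 20, -8, 16]:

Scanning through the array:
Position 1 (value 19): max_ending_here = 19, max_so_far = 19
Position 2 (value -4): max_ending_here = 15, max_so_far = 19
Position 3 (value 18): max_ending_here = 33, max_so_far = 33
Position 4 (value -18): max_ending_here = 15, max_so_far = 33
Position 5 (value 13): max_ending_here = 28, max_so_far = 33
Position 6 (value -18): max_ending_here = 10, max_so_far = 33
Position 7 (value 20): max_ending_here = 30, max_so_far = 33
Position 8 (value -8): max_ending_here = 22, max_so_far = 33
Position 9 (value 16): max_ending_here = 38, max_so_far = 38

Maximum subarray: [19, -4, 18, -18, 13, -18, 20, -8, 16]
Maximum sum: 38

The maximum subarray is [19, -4, 18, -18, 13, -18, 20, -8, 16] with sum 38. This subarray runs from index 1 to index 9.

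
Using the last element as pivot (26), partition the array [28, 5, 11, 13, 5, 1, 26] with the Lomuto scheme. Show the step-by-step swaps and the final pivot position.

Lomuto partition with pivot = 26:

Initial array: [28, 5, 11, 13, 5, 1, 26]

arr[0]=28 > 26: no swap
arr[1]=5 <= 26: swap with position 0, array becomes [5, 28, 11, 13, 5, 1, 26]
arr[2]=11 <= 26: swap with position 1, array becomes [5, 11, 28, 13, 5, 1, 26]
arr[3]=13 <= 26: swap with position 2, array becomes [5, 11, 13, 28, 5, 1, 26]
arr[4]=5 <= 26: swap with position 3, array becomes [5, 11, 13, 5, 28, 1, 26]
arr[5]=1 <= 26: swap with position 4, array becomes [5, 11, 13, 5, 1, 28, 26]

Place pivot at position 5: [5, 11, 13, 5, 1, 26, 28]
Pivot position: 5

After partitioning with pivot 26, the array becomes [5, 11, 13, 5, 1, 26, 28]. The pivot is placed at index 5. All elements to the left of the pivot are <= 26, and all elements to the right are > 26.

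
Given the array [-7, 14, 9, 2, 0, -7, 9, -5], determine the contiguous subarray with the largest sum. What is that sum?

Using Kadane's algorithm on [-7, 14, 9, 2, 0, -7, 9, -5]:

Scanning through the array:
Position 1 (value 14): max_ending_here = 14, max_so_far = 14
Position 2 (value 9): max_ending_here = 23, max_so_far = 23
Position 3 (value 2): max_ending_here = 25, max_so_far = 25
Position 4 (value 0): max_ending_here = 25, max_so_far = 25
Position 5 (value -7): max_ending_here = 18, max_so_far = 25
Position 6 (value 9): max_ending_here = 27, max_so_far = 27
Position 7 (value -5): max_ending_here = 22, max_so_far = 27

Maximum subarray: [14, 9, 2, 0, -7, 9]
Maximum sum: 27

The maximum subarray is [14, 9, 2, 0, -7, 9] with sum 27. This subarray runs from index 1 to index 6.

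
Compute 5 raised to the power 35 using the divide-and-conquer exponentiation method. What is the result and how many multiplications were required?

Computing 5^35 by squaring (build up from 5^1; each line after the first costs one multiplication):

5^1 = 5
5^2 = (5^1)^2 = 5^2 = 25
5^4 = (5^2)^2 = 25^2 = 625
5^8 = (5^4)^2 = 625^2 = 390625
5^16 = (5^8)^2 = 390625^2 = 152587890625
5^17 = 5 * 5^16 = 5 * 152587890625 = 762939453125
5^34 = (5^17)^2 = 762939453125^2 = 582076609134674072265625
5^35 = 5 * 5^34 = 5 * 582076609134674072265625 = 2910383045673370361328125

Result: 2910383045673370361328125
Multiplications needed: 7 (7 lines after 5^1)

5^35 = 2910383045673370361328125. Using exponentiation by squaring, this requires 7 multiplications. The key idea: if the exponent is even, square the half-power; if odd, multiply by the base once.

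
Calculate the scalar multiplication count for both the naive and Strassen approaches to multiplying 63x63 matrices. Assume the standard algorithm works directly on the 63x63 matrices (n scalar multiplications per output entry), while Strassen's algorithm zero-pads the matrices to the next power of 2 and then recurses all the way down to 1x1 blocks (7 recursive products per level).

Matrix multiplication for 63x63 matrices:

Strassen's algorithm requires power-of-2 dimensions. Pad 63x63 to 64x64 (next power of 2).

Standard algorithm: 63^3 = 250047 multiplications
Strassen's algorithm: 7^(log2(64)) = 7^6 = 117649 multiplications
Savings: 250047 - 117649 = 132398 multiplications

Standard: 250047 multiplications (63^3). Strassen: 117649 multiplications (7^6, after padding to 64x64). Strassen reduces 8 recursive multiplications to 7 at each level.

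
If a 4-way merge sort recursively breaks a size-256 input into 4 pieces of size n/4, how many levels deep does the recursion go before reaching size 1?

For divide and conquer with division factor 4:

Problem sizes at each level:
Level 0: 256
Level 1: 64
Level 2: 16
Level 3: 4
Level 4: 1

The root is level 0 and the size-1 base case is level 4 (the tree spans levels 0 through 4, i.e. 5 levels counting the root), so the depth is the number of divisions: log_4(256) = 4

The recursion tree depth is log_4(256) = 4. At each level, the problem size is divided by 4, so it takes 4 divisions to reduce to a base case of size 1. The algorithm makes 4 recursive calls at each level.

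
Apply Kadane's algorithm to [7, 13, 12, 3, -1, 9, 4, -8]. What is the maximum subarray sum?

Using Kadane's algorithm on [7, 13, 12, 3, -1, 9, 4, -8]:

Scanning through the array:
Position 1 (value 13): max_ending_here = 20, max_so_far = 20
Position 2 (value 12): max_ending_here = 32, max_so_far = 32
Position 3 (value 3): max_ending_here = 35, max_so_far = 35
Position 4 (value -1): max_ending_here = 34, max_so_far = 35
Position 5 (value 9): max_ending_here = 43, max_so_far = 43
Position 6 (value 4): max_ending_here = 47, max_so_far = 47
Position 7 (value -8): max_ending_here = 39, max_so_far = 47

Maximum subarray: [7, 13, 12, 3, -1, 9, 4]
Maximum sum: 47

The maximum subarray is [7, 13, 12, 3, -1, 9, 4] with sum 47. This subarray runs from index 0 to index 6.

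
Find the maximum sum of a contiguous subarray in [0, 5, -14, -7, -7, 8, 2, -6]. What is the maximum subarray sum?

Using Kadane's algorithm on [0, 5, -14, -7, -7, 8, 2, -6]:

Scanning through the array:
Position 1 (value 5): max_ending_here = 5, max_so_far = 5
Position 2 (value -14): max_ending_here = -9, max_so_far = 5
Position 3 (value -7): max_ending_here = -7, max_so_far = 5
Position 4 (value -7): max_ending_here = -7, max_so_far = 5
Position 5 (value 8): max_ending_here = 8, max_so_far = 8
Position 6 (value 2): max_ending_here = 10, max_so_far = 10
Position 7 (value -6): max_ending_here = 4, max_so_far = 10

Maximum subarray: [8, 2]
Maximum sum: 10

The maximum subarray is [8, 2] with sum 10. This subarray runs from index 5 to index 6.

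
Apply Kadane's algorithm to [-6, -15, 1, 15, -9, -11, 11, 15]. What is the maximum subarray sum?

Using Kadane's algorithm on [-6, -15, 1, 15, -9, -11, 11, 15]:

Scanning through the array:
Position 1 (value -15): max_ending_here = -15, max_so_far = -6
Position 2 (value 1): max_ending_here = 1, max_so_far = 1
Position 3 (value 15): max_ending_here = 16, max_so_far = 16
Position 4 (value -9): max_ending_here = 7, max_so_far = 16
Position 5 (value -11): max_ending_here = -4, max_so_far = 16
Position 6 (value 11): max_ending_here = 11, max_so_far = 16
Position 7 (value 15): max_ending_here = 26, max_so_far = 26

Maximum subarray: [11, 15]
Maximum sum: 26

The maximum subarray is [11, 15] with sum 26. This subarray runs from index 6 to index 7.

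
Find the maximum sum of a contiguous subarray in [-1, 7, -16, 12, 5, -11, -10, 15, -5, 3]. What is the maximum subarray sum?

Using Kadane's algorithm on [-1, 7, -16, 12, 5, -11, -10, 15, -5, 3]:

Scanning through the array:
Position 1 (value 7): max_ending_here = 7, max_so_far = 7
Position 2 (value -16): max_ending_here = -9, max_so_far = 7
Position 3 (value 12): max_ending_here = 12, max_so_far = 12
Position 4 (value 5): max_ending_here = 17, max_so_far = 17
Position 5 (value -11): max_ending_here = 6, max_so_far = 17
Position 6 (value -10): max_ending_here = -4, max_so_far = 17
Position 7 (value 15): max_ending_here = 15, max_so_far = 17
Position 8 (value -5): max_ending_here = 10, max_so_far = 17
Position 9 (value 3): max_ending_here = 13, max_so_far = 17

Maximum subarray: [12, 5]
Maximum sum: 17

The maximum subarray is [12, 5] with sum 17. This subarray runs from index 3 to index 4.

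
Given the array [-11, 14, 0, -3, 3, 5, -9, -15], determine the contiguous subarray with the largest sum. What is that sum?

Using Kadane's algorithm on [-11, 14, 0, -3, 3, 5, -9, -15]:

Scanning through the array:
Position 1 (value 14): max_ending_here = 14, max_so_far = 14
Position 2 (value 0): max_ending_here = 14, max_so_far = 14
Position 3 (value -3): max_ending_here = 11, max_so_far = 14
Position 4 (value 3): max_ending_here = 14, max_so_far = 14
Position 5 (value 5): max_ending_here = 19, max_so_far = 19
Position 6 (value -9): max_ending_here = 10, max_so_far = 19
Position 7 (value -15): max_ending_here = -5, max_so_far = 19

Maximum subarray: [14, 0, -3, 3, 5]
Maximum sum: 19

The maximum subarray is [14, 0, -3, 3, 5] with sum 19. This subarray runs from index 1 to index 5.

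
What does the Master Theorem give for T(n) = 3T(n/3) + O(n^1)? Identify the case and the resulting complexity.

Master Theorem for T(n) = 3T(n/3) + O(n^1):

a = 3, b = 3, c = 1
log_b(a) = log_3(3) = 1.0000

Case 2: c = 1 = log_3(3) = 1.0000
T(n) = O(n^1 log n) = O(n log n)

For T(n) = 3T(n/3) + O(n^1): log_3(3) = 1.0000. This is Case 2 of the Master Theorem (c = log_b(a), equal work at all levels), giving O(n log n).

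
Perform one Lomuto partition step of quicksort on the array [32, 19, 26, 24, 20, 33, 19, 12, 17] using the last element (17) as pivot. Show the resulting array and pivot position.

Lomuto partition with pivot = 17:

Initial array: [32, 19, 26, 24, 20, 33, 19, 12, 17]

arr[0]=32 > 17: no swap
arr[1]=19 > 17: no swap
arr[2]=26 > 17: no swap
arr[3]=24 > 17: no swap
arr[4]=20 > 17: no swap
arr[5]=33 > 17: no swap
arr[6]=19 > 17: no swap
arr[7]=12 <= 17: swap with position 0, array becomes [12, 19, 26, 24, 20, 33, 19, 32, 17]

Place pivot at position 1: [12, 17, 26, 24, 20, 33, 19, 32, 19]
Pivot position: 1

After partitioning with pivot 17, the array becomes [12, 17, 26, 24, 20, 33, 19, 32, 19]. The pivot is placed at index 1. All elements to the left of the pivot are <= 17, and all elements to the right are > 17.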